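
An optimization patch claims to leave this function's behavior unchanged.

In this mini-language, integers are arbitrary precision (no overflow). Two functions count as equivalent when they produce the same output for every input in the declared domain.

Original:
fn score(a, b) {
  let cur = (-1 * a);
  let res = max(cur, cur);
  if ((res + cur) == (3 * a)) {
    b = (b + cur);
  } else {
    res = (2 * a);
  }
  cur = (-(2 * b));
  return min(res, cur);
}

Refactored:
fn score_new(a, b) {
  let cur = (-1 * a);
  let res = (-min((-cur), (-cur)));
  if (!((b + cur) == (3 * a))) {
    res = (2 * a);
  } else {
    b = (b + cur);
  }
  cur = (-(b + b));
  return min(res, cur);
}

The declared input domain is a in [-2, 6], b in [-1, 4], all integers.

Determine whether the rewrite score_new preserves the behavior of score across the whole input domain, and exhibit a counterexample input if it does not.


Not equivalent: a=1, b=4 separates them (-8 vs -6).
score: cur becomes -1; next res becomes -1; next ((res + cur) == (3 * a)) evaluates to false; next res becomes 2; next cur becomes -8; next final value -8
score_new: cur becomes -1; next res becomes -1; next (!((b + cur) == (3 * a))) evaluates to false; next b becomes 3; next cur becomes -6; next final value -6
verdict: not equivalent; witness: a=1, b=4


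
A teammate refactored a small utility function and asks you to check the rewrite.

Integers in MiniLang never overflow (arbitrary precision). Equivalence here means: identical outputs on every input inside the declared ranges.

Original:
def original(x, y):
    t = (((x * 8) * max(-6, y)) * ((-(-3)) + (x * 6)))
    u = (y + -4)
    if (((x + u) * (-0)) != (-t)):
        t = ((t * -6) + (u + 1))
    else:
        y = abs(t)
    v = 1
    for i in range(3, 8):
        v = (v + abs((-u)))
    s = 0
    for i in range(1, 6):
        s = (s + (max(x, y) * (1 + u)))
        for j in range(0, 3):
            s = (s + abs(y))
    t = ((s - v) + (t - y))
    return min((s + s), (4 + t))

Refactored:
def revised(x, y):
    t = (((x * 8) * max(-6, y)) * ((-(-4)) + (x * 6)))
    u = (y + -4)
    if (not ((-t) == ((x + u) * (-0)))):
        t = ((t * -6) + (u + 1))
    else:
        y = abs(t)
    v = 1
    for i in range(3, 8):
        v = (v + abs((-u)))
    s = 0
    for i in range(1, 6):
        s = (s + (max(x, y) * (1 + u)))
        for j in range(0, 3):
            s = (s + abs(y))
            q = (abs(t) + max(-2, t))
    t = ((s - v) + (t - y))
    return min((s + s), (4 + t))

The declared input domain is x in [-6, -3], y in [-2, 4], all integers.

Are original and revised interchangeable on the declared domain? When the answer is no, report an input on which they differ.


Not equivalent: x=-6, y=1 separates them (-9514 vs -9226).
original: t becomes 1584; next u becomes -3; next (((x + u) * (-0)) != (-t)) evaluates to true; next t becomes -9506; next v becomes 1; next at i=3:; next v becomes 4; next at i=4:; next v becomes 7; next at i=5:; next v becomes 10; next at i=6:; next v becomes 13; next at i=7:; next v becomes 16; next s becomes 0; next at i=1:; next s becomes -2; next at j=0:; next s becomes -1; next at j=1:; next s becomes 0; next at j=2:; next s becomes 1; next at i=2:; next s becomes -1; next at j=0:; next s becomes 0; next at j=1:; next s becomes 1; next at j=2:; next s becomes 2; next at i=3:; next s becomes 0; next at j=0:; next s becomes 1; next at j=1:; next s becomes 2; next at j=2:; next s becomes 3; next at i=4:; next s becomes 1; next at j=0:; next s becomes 2; next at j=1:; next s becomes 3; next at j=2:; next s becomes 4; next at i=5:; next s becomes 2; next at j=0:; next s becomes 3; next at j=1:; next s becomes 4; next at j=2:; next s becomes 5; next t becomes -9518; next final value -9514
revised: t becomes 1536; next u becomes -3; next (not ((-t) == ((x + u) * (-0)))) evaluates to true; next t becomes -9218; next v becomes 1; next at i=3:; next v becomes 4; next at i=4:; next v becomes 7; next at i=5:; next v becomes 10; next at i=6:; next v becomes 13; next at i=7:; next v becomes 16; next s becomes 0; next at i=1:; next s becomes -2; next at j=0:; next s becomes -1; next q becomes 9216; next at j=1:; next s becomes 0; next q becomes 9216; next at j=2:; next s becomes 1; next q becomes 9216; next at i=2:; next s becomes -1; next at j=0:; next s becomes 0; next q becomes 9216; next at j=1:; next s becomes 1; next q becomes 9216; next at j=2:; next s becomes 2; next q becomes 9216; next at i=3:; next s becomes 0; next at j=0:; next s becomes 1; next q becomes 9216; next at j=1:; next s becomes 2; next q becomes 9216; next at j=2:; next s becomes 3; next q becomes 9216; next at i=4:; next s becomes 1; next at j=0:; next s becomes 2; next q becomes 9216; next at j=1:; next s becomes 3; next q becomes 9216; next at j=2:; next s becomes 4; next q becomes 9216; next at i=5:; next s becomes 2; next at j=0:; next s becomes 3; next q becomes 9216; next at j=1:; next s becomes 4; next q becomes 9216; next at j=2:; next s becomes 5; next q becomes 9216; next t becomes -9230; next final value -9226
verdict: not equivalent; witness: x=-6, y=1


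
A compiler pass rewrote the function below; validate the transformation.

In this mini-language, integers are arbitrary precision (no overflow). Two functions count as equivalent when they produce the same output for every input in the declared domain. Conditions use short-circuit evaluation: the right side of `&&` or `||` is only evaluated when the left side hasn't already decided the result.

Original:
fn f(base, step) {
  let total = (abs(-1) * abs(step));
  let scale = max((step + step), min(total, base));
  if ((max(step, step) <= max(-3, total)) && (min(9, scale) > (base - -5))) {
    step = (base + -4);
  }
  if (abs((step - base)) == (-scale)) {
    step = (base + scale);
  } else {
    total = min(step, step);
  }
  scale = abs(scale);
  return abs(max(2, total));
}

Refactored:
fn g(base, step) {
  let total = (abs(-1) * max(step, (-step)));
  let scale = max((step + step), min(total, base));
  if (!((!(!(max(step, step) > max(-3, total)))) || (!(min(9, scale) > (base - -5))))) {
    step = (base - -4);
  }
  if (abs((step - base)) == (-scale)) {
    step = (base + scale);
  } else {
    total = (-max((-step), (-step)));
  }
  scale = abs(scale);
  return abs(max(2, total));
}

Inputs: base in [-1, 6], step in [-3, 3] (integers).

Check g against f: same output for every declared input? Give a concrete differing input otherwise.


Try base=-1, step=3.
f: total := 3 | scale := 6 | ((max(step, step) <= max(-3, total)) && (min(9, scale) > (base - -5))): true | step := -5 | (abs((step - base)) == (-scale)): false | total := -5 | scale := 6 | result 2
g: total := 3 | scale := 6 | (!((!(!(max(step, step) > max(-3, total)))) || (!(min(9, scale) > (base - -5))))): true | step := 3 | (abs((step - base)) == (-scale)): false | total := 3 | scale := 6 | result 3
2 against 3: the behavior changed.
verdict: not equivalent; witness: base=-1, step=3


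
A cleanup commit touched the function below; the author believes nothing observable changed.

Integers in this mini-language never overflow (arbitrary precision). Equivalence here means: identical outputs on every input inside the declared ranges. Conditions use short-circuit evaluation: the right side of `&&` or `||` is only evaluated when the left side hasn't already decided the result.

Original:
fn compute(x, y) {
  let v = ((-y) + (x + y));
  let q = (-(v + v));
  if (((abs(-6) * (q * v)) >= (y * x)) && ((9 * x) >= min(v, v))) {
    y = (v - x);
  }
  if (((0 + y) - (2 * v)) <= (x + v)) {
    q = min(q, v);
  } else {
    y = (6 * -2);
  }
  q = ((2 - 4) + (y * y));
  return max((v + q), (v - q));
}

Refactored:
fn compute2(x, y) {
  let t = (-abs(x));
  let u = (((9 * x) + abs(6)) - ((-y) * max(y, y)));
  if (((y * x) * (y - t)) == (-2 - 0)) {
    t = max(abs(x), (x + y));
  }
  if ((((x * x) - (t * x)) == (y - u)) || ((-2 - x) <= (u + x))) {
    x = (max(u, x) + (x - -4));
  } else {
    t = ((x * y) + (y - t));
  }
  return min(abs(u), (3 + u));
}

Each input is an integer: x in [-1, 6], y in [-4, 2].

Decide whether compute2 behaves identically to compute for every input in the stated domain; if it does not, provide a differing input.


Consider the input x=-1, y=-3.
compute: v=-1, then q=2, then (((abs(-6) * (q * v)) >= (y * x)) && ((9 * x) >= min(v, v))) is false, then (((0 + y) - (2 * v)) <= (x + v)) is false, then y=-12, then q=142, then returns 141
compute2: t=-1, then u=6, then (((y * x) * (y - t)) == (-2 - 0)) is false, then ((((x * x) - (t * x)) == (y - u)) || ((-2 - x) <= (u + x))) is true, then x=9, then returns 6
141 vs 6 — the two versions disagree here.
verdict: not equivalent; witness: x=-1, y=-3


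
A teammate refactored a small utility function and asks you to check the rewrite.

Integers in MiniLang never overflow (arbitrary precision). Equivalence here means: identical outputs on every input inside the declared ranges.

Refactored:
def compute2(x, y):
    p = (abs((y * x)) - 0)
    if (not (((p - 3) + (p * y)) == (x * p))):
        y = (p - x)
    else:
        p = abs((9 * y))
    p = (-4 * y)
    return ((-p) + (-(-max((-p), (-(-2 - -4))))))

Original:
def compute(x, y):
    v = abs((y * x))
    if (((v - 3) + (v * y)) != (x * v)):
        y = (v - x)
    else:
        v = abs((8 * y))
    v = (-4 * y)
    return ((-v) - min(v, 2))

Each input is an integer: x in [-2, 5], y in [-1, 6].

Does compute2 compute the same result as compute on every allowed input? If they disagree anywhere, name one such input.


The one real change (`8` became `9`) has no effect anywhere in the declared ranges.
As a probe, take x=3, y=6: compute runs v=18, then (((v - 3) + (v * y)) != (x * v)) is true, then y=15, then v=-60, then returns 120; compute2 runs p=18, then (not (((p - 3) + (p * y)) == (x * p))) is true, then y=15, then p=-60, then returns 120; both end at 120.
Checked all 64 inputs in the declared domain: the outputs agree on every one.
verdict: equivalent


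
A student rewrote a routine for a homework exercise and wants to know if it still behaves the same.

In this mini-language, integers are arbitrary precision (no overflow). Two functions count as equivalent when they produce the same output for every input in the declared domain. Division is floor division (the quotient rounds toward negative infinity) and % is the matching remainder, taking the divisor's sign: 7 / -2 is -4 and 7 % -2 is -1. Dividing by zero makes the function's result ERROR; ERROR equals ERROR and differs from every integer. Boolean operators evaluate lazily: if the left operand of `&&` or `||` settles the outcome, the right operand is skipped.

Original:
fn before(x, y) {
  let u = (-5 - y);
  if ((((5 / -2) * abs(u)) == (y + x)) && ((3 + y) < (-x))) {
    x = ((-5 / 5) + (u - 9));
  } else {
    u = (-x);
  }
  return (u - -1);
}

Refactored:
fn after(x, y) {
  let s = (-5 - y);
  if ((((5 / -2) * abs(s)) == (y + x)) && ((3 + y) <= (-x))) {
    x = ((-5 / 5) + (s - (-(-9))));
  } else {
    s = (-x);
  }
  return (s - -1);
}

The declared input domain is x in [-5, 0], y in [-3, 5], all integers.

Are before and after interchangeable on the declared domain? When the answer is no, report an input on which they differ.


Although `((3 + y) < (-x))` became `((3 + y) <= (-x))`, no input in the stated domain can expose it.
One worked example (x=-4, y=2) — before: u becomes -7; next ((((5 / -2) * abs(u)) == (y + x)) && ((3 + y) < (-x))) evaluates to false; next u becomes 4; next final value 5; after: s becomes -7; next ((((5 / -2) * abs(s)) == (y + x)) && ((3 + y) <= (-x))) evaluates to false; next s becomes 4; next final value 5; agreement on 5.
Sweeping the whole domain (54 inputs) finds no disagreement.
verdict: equivalent


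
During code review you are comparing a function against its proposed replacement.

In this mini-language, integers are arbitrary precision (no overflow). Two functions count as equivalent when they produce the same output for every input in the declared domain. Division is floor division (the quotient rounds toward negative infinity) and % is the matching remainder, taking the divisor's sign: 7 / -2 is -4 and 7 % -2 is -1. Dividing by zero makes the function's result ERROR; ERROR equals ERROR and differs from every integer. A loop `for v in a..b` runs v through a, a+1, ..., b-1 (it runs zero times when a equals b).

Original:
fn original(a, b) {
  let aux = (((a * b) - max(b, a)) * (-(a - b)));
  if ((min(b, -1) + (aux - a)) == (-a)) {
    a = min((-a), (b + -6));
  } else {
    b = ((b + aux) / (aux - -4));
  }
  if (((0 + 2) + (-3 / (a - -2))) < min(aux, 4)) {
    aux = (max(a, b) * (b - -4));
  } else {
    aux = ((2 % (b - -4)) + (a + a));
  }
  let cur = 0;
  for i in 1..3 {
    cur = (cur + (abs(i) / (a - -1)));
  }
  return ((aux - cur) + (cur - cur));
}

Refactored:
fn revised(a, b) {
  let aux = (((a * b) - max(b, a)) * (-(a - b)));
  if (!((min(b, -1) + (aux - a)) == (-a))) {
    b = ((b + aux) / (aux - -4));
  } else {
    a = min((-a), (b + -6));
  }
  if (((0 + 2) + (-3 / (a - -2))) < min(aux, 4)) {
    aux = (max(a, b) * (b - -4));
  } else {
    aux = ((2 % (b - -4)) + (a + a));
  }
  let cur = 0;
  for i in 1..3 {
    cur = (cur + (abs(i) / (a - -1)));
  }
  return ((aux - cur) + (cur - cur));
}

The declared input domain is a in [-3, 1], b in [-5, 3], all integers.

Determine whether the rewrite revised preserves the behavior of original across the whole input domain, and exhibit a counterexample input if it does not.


Behavior is preserved: although boolean connective usage differs, the outputs never diverge.
Spot check at a=0, b=-1 — original: aux = 0; ((min(b, -1) + (aux - a)) == (-a)) -> false; b = -1; (((0 + 2) + (-3 / (a - -2))) < min(aux, 4)) -> false; aux = 2; cur = 0; [i=1]; cur = 1; [i=2]; cur = 3; return -1. revised: aux = 0; (!((min(b, -1) + (aux - a)) == (-a))) -> true; b = -1; (((0 + 2) + (-3 / (a - -2))) < min(aux, 4)) -> false; aux = 2; cur = 0; [i=1]; cur = 1; [i=2]; cur = 3; return -1. Both give -1.
Checked all 45 inputs in the declared domain: the outputs agree on every one.
verdict: equivalent


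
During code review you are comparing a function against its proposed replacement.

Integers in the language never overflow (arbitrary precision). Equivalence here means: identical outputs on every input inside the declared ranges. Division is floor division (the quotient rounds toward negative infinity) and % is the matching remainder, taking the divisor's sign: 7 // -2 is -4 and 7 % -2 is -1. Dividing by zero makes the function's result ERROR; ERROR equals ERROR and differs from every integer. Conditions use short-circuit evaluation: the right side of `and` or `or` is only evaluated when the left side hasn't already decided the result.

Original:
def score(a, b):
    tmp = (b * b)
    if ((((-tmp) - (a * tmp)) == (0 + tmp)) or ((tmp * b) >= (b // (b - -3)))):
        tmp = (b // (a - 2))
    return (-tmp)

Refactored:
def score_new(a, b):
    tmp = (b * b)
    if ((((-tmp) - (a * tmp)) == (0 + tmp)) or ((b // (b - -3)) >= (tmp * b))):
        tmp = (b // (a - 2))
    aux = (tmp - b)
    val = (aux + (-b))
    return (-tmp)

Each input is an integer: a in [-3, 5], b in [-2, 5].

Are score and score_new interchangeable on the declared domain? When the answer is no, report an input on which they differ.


On input a=-3, b=-2, score returns -4 while score_new returns 0.
verdict: not equivalent; witness: a=-3, b=-2


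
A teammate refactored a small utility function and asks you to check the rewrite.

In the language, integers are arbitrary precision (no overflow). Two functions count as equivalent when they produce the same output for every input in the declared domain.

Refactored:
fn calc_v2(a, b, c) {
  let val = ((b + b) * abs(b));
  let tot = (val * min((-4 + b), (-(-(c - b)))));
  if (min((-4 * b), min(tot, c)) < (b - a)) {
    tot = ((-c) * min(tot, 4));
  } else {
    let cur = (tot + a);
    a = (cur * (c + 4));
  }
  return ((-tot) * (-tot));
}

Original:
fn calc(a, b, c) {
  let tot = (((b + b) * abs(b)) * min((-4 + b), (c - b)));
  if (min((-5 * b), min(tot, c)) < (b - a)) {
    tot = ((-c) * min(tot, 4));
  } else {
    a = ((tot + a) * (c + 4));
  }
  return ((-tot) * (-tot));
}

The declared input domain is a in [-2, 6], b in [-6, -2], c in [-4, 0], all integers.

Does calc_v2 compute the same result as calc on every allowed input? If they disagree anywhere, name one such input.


Equivalent. The suspicious edit (`-5` became `-4`) never changes the result for any input inside the declared domain.
Across all 225 domain points the two functions coincide.
Tracing a=6, b=-5, c=-1: calc: tot := 450 | (min((-5 * b), min(tot, c)) < (b - a)): false | a := 1368 | result 202500 | calc_v2: val := -50 | tot := 450 | (min((-4 * b), min(tot, c)) < (b - a)): false | cur := 456 | a := 1368 | result 202500 — matching result 202500.
verdict: equivalent


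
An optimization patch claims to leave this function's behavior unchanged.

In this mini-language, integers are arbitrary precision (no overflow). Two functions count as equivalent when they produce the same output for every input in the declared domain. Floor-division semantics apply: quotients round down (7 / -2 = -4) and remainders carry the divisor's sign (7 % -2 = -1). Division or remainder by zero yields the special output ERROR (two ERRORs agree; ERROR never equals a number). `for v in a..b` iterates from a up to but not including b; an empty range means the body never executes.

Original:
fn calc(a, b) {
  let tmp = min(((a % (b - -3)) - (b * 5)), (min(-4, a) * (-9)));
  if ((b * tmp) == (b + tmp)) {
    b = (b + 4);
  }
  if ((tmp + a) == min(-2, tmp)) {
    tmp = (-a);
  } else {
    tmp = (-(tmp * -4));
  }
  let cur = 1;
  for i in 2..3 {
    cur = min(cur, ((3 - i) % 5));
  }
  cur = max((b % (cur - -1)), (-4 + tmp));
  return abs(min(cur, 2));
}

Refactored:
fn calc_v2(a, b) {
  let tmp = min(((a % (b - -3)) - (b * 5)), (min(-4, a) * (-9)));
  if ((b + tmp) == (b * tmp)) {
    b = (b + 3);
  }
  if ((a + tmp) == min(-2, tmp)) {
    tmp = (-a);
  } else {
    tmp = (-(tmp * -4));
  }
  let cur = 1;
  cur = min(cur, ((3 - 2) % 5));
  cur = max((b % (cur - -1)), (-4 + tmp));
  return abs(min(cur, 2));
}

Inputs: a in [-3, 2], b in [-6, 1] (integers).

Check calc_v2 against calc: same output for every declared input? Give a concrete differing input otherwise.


Not equivalent: a=-3, b=0 separates them (0 vs 1).
calc: tmp := 0 | ((b * tmp) == (b + tmp)): true | b := 4 | ((tmp + a) == min(-2, tmp)): false | tmp := 0 | cur := 1 | iter i=2: | cur := 1 | cur := 0 | result 0
calc_v2: tmp := 0 | ((b + tmp) == (b * tmp)): true | b := 3 | ((a + tmp) == min(-2, tmp)): false | tmp := 0 | cur := 1 | cur := 1 | cur := 1 | result 1
verdict: not equivalent; witness: a=-3, b=0


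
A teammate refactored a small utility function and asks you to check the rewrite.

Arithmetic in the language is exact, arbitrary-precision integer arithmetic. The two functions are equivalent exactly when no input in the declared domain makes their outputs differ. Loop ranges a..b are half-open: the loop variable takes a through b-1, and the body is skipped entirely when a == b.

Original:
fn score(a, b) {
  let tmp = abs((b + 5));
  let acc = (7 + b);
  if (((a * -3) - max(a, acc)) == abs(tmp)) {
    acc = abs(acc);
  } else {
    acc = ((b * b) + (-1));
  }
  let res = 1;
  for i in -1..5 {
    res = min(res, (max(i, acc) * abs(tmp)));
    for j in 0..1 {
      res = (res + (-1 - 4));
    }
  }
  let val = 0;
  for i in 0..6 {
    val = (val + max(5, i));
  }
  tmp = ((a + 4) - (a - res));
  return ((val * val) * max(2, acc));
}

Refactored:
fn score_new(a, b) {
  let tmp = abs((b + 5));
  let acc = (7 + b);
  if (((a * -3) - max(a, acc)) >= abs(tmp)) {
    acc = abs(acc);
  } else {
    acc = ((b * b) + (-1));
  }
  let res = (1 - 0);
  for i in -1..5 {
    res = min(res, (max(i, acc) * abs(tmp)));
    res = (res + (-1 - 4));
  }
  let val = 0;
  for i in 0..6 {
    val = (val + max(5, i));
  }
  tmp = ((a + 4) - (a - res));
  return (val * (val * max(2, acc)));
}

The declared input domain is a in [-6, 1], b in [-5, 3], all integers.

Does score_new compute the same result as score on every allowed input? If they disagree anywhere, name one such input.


There is a counterexample at a=-6, b=-5: 21600 on one side, 1800 on the other.
score: tmp = 0; acc = 2; (((a * -3) - max(a, acc)) == abs(tmp)) -> false; acc = 24; res = 1; [i=-1]; res = 0; [j=0]; res = -5; [i=0]; res = -5; [j=0]; res = -10; [i=1]; res = -10; [j=0]; res = -15; [i=2]; res = -15; [j=0]; res = -20; [i=3]; res = -20; [j=0]; res = -25; [i=4]; res = -25; [j=0]; res = -30; val = 0; [i=0]; val = 5; [i=1]; val = 10; [i=2]; val = 15; [i=3]; val = 20; [i=4]; val = 25; [i=5]; val = 30; tmp = -26; return 21600
score_new: tmp = 0; acc = 2; (((a * -3) - max(a, acc)) >= abs(tmp)) -> true; acc = 2; res = 1; [i=-1]; res = 0; res = -5; [i=0]; res = -5; res = -10; [i=1]; res = -10; res = -15; [i=2]; res = -15; res = -20; [i=3]; res = -20; res = -25; [i=4]; res = -25; res = -30; val = 0; [i=0]; val = 5; [i=1]; val = 10; [i=2]; val = 15; [i=3]; val = 20; [i=4]; val = 25; [i=5]; val = 30; tmp = -26; return 1800
verdict: not equivalent; witness: a=-6, b=-5


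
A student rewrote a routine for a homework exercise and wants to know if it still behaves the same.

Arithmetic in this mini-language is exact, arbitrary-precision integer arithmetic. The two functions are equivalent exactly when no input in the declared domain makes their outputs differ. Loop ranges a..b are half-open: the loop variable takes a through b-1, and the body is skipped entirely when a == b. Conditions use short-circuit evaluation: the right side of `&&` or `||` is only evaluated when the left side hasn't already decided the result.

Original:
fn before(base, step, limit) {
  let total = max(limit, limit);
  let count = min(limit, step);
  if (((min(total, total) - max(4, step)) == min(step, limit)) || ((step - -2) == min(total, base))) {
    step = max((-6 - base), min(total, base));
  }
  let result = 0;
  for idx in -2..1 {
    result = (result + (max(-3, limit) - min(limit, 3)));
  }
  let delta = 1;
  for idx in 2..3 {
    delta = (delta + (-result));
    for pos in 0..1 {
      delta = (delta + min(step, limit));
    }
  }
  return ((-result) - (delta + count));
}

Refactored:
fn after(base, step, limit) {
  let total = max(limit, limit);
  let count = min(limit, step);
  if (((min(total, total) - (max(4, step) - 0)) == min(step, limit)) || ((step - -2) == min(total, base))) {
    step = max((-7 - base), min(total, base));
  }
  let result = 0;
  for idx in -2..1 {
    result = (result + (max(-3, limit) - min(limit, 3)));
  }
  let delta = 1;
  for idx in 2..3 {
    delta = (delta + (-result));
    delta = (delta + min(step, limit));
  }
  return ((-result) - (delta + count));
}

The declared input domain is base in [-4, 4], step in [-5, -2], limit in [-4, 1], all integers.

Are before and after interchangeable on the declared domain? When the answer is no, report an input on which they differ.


Input base=-4, step=-5, limit=-1: 6 from before versus 7 from after.
verdict: not equivalent; witness: base=-4, step=-5, limit=-1


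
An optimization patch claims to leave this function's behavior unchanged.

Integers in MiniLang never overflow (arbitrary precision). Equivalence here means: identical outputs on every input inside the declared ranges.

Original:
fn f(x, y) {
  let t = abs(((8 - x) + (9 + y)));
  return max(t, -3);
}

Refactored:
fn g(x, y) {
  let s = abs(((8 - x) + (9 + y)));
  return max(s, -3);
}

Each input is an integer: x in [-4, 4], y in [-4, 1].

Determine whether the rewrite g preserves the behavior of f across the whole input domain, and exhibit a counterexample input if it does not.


Comparing the listings, the differences include: local variable names differ.
As a probe, take x=2, y=-3: f runs t = 12; return 12; g runs s = 12; return 12; both end at 12.
Across all 54 domain points the two functions coincide.
verdict: equivalent


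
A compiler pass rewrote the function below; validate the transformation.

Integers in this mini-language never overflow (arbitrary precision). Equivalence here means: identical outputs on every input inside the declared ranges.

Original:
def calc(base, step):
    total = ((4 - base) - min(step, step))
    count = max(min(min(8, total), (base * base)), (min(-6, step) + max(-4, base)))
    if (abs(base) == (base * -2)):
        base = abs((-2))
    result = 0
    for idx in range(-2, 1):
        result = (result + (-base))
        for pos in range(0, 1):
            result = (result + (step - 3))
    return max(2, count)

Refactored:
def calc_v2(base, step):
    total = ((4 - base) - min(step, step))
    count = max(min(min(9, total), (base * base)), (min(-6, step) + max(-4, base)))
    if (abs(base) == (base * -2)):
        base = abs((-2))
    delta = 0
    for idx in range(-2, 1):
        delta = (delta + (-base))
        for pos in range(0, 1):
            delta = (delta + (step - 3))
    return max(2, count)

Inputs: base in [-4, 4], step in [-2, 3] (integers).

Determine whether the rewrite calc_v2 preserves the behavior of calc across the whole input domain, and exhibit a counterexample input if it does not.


Input base=-4, step=-2: 8 from calc versus 9 from calc_v2.
verdict: not equivalent; witness: base=-4, step=-2


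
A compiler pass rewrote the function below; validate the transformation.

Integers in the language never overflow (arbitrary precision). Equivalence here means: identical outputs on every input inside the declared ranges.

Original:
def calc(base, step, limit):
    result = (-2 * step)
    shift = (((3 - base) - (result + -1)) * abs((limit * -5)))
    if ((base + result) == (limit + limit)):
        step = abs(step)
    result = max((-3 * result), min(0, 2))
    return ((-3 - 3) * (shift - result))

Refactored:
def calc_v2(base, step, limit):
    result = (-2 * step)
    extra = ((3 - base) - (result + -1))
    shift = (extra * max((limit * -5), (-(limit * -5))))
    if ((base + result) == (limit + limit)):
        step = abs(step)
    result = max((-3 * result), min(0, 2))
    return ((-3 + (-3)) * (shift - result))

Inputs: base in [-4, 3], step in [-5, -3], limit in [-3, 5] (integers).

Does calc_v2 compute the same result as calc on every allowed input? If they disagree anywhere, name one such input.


Side by side, the visible changes include: statement counts differ; and constant usage differs; and arithmetic usage differs; and local variable names differ; and min/max/abs usage differs.
Spot check at base=-2, step=-5, limit=5 — calc: result becomes 10; next shift becomes -100; next ((base + result) == (limit + limit)) evaluates to false; next result becomes 0; next final value 600. calc_v2: result becomes 10; next extra becomes -4; next shift becomes -100; next ((base + result) == (limit + limit)) evaluates to false; next result becomes 0; next final value 600. Both give 600.
An exhaustive pass over the 216 declared inputs shows identical outputs.
verdict: equivalent


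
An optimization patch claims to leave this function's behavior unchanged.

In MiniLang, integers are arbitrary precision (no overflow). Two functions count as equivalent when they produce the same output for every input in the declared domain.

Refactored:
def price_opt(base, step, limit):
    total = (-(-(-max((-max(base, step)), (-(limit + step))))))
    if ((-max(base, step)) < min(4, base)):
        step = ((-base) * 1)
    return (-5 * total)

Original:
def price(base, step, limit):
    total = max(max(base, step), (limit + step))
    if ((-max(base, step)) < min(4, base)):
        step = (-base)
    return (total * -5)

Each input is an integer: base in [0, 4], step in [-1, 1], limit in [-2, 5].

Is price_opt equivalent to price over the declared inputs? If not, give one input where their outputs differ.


Evaluate both at base=0, step=-1, limit=-2.
price: total := 0 | ((-max(base, step)) < min(4, base)): false | result 0
price_opt: total := -3 | ((-max(base, step)) < min(4, base)): false | result 15
0 != 15, so the rewrite changes behavior.
verdict: not equivalent; witness: base=0, step=-1, limit=-2


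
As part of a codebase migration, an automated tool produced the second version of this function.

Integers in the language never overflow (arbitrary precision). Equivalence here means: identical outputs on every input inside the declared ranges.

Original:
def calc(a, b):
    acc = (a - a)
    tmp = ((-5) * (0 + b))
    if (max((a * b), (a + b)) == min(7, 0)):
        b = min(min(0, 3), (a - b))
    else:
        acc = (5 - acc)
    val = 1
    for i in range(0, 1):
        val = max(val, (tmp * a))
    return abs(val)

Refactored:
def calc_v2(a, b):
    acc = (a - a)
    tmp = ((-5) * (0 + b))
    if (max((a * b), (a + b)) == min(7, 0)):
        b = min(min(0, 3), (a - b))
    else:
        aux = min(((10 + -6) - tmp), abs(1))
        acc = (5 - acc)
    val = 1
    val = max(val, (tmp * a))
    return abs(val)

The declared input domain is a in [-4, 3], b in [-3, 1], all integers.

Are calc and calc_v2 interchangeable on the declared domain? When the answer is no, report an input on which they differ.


Reading the diff, among the changes: min/max/abs usage differs; constant usage differs; loop structure differs; local variable names differ; arithmetic usage differs.
As a probe, take a=-1, b=-1: calc runs acc = 0; tmp = 5; (max((a * b), (a + b)) == min(7, 0)) -> false; acc = 5; val = 1; [i=0]; val = 1; return 1; calc_v2 runs acc = 0; tmp = 5; (max((a * b), (a + b)) == min(7, 0)) -> false; aux = -1; acc = 5; val = 1; val = 1; return 1; both end at 1.
Across all 40 domain points the two functions coincide.
verdict: equivalent


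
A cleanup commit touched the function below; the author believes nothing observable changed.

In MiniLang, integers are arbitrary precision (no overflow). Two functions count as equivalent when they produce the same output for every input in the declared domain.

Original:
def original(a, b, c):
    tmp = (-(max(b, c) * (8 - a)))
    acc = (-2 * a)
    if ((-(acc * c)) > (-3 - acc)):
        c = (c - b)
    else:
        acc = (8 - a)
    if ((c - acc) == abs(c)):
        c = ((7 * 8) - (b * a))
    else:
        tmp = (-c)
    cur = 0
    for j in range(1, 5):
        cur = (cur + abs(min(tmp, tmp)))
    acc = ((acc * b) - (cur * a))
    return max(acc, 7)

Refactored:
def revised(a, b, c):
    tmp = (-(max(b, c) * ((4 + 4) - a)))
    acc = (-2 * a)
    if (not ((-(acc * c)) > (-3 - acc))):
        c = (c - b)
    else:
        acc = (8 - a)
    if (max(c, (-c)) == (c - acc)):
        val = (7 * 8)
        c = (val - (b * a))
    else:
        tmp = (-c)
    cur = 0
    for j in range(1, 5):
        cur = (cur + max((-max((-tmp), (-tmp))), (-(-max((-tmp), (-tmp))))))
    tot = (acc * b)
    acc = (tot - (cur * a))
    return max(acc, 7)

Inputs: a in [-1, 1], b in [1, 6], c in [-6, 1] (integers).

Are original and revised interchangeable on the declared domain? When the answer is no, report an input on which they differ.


Not equivalent: a=-1, b=1, c=-6 separates them (30 vs 33).
original: tmp becomes -9; next acc becomes 2; next ((-(acc * c)) > (-3 - acc)) evaluates to true; next c becomes -7; next ((c - acc) == abs(c)) evaluates to false; next tmp becomes 7; next cur becomes 0; next at j=1:; next cur becomes 7; next at j=2:; next cur becomes 14; next at j=3:; next cur becomes 21; next at j=4:; next cur becomes 28; next acc becomes 30; next final value 30
revised: tmp becomes -9; next acc becomes 2; next (not ((-(acc * c)) > (-3 - acc))) evaluates to false; next acc becomes 9; next (max(c, (-c)) == (c - acc)) evaluates to false; next tmp becomes 6; next cur becomes 0; next at j=1:; next cur becomes 6; next at j=2:; next cur becomes 12; next at j=3:; next cur becomes 18; next at j=4:; next cur becomes 24; next tot becomes 9; next acc becomes 33; next final value 33
verdict: not equivalent; witness: a=-1, b=1, c=-6


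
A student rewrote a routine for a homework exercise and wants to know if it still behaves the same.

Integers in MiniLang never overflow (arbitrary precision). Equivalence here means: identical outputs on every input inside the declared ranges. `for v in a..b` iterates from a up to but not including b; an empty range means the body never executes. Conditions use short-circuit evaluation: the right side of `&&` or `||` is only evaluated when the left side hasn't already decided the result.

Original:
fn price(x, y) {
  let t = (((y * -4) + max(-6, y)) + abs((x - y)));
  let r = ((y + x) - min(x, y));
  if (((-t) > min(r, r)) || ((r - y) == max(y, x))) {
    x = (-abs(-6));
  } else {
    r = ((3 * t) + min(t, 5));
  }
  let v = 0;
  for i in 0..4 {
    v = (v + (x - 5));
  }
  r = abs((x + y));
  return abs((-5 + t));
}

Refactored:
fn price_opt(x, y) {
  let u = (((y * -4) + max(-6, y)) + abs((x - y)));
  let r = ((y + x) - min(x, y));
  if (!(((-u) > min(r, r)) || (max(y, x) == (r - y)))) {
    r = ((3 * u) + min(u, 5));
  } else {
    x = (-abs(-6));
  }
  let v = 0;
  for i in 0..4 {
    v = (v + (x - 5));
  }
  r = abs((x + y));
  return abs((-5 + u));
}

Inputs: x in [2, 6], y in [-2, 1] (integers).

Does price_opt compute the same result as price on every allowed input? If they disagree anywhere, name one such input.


The two versions differ — the changes include boolean connective usage differs, and local variable names differ.
Tracing x=2, y=1: price: t = -2; r = 2; (((-t) > min(r, r)) || ((r - y) == max(y, x))) -> false; r = -8; v = 0; [i=0]; v = -3; [i=1]; v = -6; [i=2]; v = -9; [i=3]; v = -12; r = 3; return 7 | price_opt: u = -2; r = 2; (!(((-u) > min(r, r)) || (max(y, x) == (r - y)))) -> true; r = -8; v = 0; [i=0]; v = -3; [i=1]; v = -6; [i=2]; v = -9; [i=3]; v = -12; r = 3; return 7 — matching result 7.
Across all 20 domain points the two functions coincide.
verdict: equivalent


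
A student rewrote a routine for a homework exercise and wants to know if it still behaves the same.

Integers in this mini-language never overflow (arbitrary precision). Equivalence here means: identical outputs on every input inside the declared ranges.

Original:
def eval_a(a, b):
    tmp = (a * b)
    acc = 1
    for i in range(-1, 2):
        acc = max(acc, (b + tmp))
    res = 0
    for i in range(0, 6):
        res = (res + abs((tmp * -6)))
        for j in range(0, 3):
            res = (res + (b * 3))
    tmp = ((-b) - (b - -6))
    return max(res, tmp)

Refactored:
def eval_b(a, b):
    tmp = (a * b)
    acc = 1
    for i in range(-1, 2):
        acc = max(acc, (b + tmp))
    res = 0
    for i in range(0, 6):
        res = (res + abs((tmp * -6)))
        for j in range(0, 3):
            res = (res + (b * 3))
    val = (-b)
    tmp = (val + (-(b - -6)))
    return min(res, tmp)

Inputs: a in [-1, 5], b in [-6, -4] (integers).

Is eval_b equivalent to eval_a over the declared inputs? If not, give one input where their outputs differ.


Try a=-1, b=-6.
eval_a: tmp := 6 | acc := 1 | iter i=-1: | acc := 1 | iter i=0: | acc := 1 | iter i=1: | acc := 1 | res := 0 | iter i=0: | res := 36 | iter j=0: | res := 18 | iter j=1: | res := 0 | iter j=2: | res := -18 | iter i=1: | res := 18 | iter j=0: | res := 0 | iter j=1: | res := -18 | iter j=2: | res := -36 | iter i=2: | res := 0 | iter j=0: | res := -18 | iter j=1: | res := -36 | iter j=2: | res := -54 | iter i=3: | res := -18 | iter j=0: | res := -36 | iter j=1: | res := -54 | iter j=2: | res := -72 | iter i=4: | res := -36 | iter j=0: | res := -54 | iter j=1: | res := -72 | iter j=2: | res := -90 | iter i=5: | res := -54 | iter j=0: | res := -72 | iter j=1: | res := -90 | iter j=2: | res := -108 | tmp := 6 | result 6
eval_b: tmp := 6 | acc := 1 | iter i=-1: | acc := 1 | iter i=0: | acc := 1 | iter i=1: | acc := 1 | res := 0 | iter i=0: | res := 36 | iter j=0: | res := 18 | iter j=1: | res := 0 | iter j=2: | res := -18 | iter i=1: | res := 18 | iter j=0: | res := 0 | iter j=1: | res := -18 | iter j=2: | res := -36 | iter i=2: | res := 0 | iter j=0: | res := -18 | iter j=1: | res := -36 | iter j=2: | res := -54 | iter i=3: | res := -18 | iter j=0: | res := -36 | iter j=1: | res := -54 | iter j=2: | res := -72 | iter i=4: | res := -36 | iter j=0: | res := -54 | iter j=1: | res := -72 | iter j=2: | res := -90 | iter i=5: | res := -54 | iter j=0: | res := -72 | iter j=1: | res := -90 | iter j=2: | res := -108 | val := 6 | tmp := 6 | result -108
6 and -108 differ, so these are not the same function on this domain.
verdict: not equivalent; witness: a=-1, b=-6


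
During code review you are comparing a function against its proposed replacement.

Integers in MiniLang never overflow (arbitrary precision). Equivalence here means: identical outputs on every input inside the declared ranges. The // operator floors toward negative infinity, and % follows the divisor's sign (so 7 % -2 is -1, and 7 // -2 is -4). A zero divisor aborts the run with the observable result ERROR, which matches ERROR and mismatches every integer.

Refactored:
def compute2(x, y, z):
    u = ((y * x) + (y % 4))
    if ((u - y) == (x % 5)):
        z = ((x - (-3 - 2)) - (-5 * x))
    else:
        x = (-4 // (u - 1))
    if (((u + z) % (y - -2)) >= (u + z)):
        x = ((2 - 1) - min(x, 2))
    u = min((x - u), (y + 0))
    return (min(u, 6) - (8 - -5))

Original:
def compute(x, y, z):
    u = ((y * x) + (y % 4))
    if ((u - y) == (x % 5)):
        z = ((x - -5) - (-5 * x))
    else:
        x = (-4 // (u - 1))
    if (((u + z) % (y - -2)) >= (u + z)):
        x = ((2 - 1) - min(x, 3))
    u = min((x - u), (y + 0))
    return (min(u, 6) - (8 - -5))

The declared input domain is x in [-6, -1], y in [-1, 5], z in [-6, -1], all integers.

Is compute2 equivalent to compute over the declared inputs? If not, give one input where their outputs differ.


There is a counterexample at x=-6, y=0, z=-6: -15 on one side, -14 on the other.
compute: u := 0 | ((u - y) == (x % 5)): false | x := 4 | (((u + z) % (y - -2)) >= (u + z)): true | x := -2 | u := -2 | result -15
compute2: u := 0 | ((u - y) == (x % 5)): false | x := 4 | (((u + z) % (y - -2)) >= (u + z)): true | x := -1 | u := -1 | result -14
verdict: not equivalent; witness: x=-6, y=0, z=-6


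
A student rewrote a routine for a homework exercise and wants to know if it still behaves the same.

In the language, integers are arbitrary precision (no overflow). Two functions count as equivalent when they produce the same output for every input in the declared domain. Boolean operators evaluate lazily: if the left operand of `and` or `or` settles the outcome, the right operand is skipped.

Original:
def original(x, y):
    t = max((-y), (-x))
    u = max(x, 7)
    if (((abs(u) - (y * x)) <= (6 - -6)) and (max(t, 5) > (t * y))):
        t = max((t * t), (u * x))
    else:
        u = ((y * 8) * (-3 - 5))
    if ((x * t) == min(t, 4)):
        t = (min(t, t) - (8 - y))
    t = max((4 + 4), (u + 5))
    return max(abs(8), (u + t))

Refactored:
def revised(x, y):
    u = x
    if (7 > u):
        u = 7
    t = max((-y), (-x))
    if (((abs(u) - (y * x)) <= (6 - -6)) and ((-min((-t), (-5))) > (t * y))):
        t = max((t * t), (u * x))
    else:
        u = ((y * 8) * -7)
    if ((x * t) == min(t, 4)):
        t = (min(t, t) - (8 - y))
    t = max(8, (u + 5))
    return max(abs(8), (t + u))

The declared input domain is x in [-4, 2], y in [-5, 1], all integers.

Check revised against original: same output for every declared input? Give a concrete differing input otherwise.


Run the pair on x=2, y=-5.
original: t becomes 5; next u becomes 7; next (((abs(u) - (y * x)) <= (6 - -6)) and (max(t, 5) > (t * y))) evaluates to false; next u becomes 320; next ((x * t) == min(t, 4)) evaluates to false; next t becomes 325; next final value 645
revised: u becomes 2; next (7 > u) evaluates to true; next u becomes 7; next t becomes 5; next (((abs(u) - (y * x)) <= (6 - -6)) and ((-min((-t), (-5))) > (t * y))) evaluates to false; next u becomes 280; next ((x * t) == min(t, 4)) evaluates to false; next t becomes 285; next final value 565
645 and 565 differ, so these are not the same function on this domain.
verdict: not equivalent; witness: x=2, y=-5


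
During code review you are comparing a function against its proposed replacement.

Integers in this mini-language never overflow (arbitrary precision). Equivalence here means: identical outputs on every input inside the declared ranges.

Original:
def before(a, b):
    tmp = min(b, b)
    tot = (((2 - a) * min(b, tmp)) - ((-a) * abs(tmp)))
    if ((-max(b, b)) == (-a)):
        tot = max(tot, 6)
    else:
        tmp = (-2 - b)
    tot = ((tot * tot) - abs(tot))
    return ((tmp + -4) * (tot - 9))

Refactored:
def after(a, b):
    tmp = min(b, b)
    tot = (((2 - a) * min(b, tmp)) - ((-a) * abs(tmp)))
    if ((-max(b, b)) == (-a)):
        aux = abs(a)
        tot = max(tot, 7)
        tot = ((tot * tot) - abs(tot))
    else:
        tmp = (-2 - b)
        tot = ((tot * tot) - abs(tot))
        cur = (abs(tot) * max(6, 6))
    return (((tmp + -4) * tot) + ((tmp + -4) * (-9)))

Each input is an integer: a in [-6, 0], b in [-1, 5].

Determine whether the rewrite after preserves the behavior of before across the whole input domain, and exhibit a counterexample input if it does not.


Consider the input a=-1, b=-1.
before: tmp := -1 | tot := -4 | ((-max(b, b)) == (-a)): true | tot := 6 | tot := 30 | result -105
after: tmp := -1 | tot := -4 | ((-max(b, b)) == (-a)): true | aux := 1 | tot := 7 | tot := 42 | result -165
-105 vs -165 — the two versions disagree here.
verdict: not equivalent; witness: a=-1, b=-1
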